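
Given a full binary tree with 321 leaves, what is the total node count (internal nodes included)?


Leaf nodes (terminals): 321
Internal nodes = n - 1 = 321 - 1 = 320
Total = leaves + internal = 321 + 320 = 641

641


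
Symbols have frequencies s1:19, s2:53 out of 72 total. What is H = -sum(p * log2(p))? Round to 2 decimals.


Computing entropy H = -sum(p_i * log2(p_i)):
  s1: p = 19/72 = 0.2639, -p*log2(p) = 0.5072
  s2: p = 53/72 = 0.7361, -p*log2(p) = 0.3254
H = sum of terms = 0.8326
Rounded to 2 decimals: 0.83

0.83


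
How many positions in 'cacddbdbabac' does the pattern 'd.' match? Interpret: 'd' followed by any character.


Pattern: d. means 'd' followed by any character.
Scanning 'cacddbdbabac' position-by-position:
  Pos 0: window 'ca' -> no
  Pos 1: window 'ac' -> no
  Pos 2: window 'cd' -> no
  Pos 3: window 'dd' -> MATCH
  Pos 4: window 'db' -> MATCH
  Pos 5: window 'bd' -> no
  Pos 6: window 'db' -> MATCH
  Pos 7: window 'ba' -> no
  Pos 8: window 'ab' -> no
  Pos 9: window 'ba' -> no
  Pos 10: window 'ac' -> no
  Pos 11: window 'c' -> no
Total matches: 3

3


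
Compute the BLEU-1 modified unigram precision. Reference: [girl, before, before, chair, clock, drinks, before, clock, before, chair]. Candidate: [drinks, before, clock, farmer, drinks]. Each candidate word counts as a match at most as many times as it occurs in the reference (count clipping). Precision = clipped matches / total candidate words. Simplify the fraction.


Reference word counts: {'before': 4, 'chair': 2, 'clock': 2, 'drinks': 1, 'girl': 1}
Checking each candidate word (with clipping):
  'drinks' -> in reference (ref count 1, used 1/1) -> match (matches: 1)
  'before' -> in reference (ref count 4, used 1/4) -> match (matches: 2)
  'clock' -> in reference (ref count 2, used 1/2) -> match (matches: 3)
  'farmer' -> not in reference -> no match (matches: 3)
  'drinks' -> ref count 1 already used up (1/1) -> clipped, no match (matches: 3)
Clipped matches: 3, Candidate length: 5
Precision = 3/5

3/5


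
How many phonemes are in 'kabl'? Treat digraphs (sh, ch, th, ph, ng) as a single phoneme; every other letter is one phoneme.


Parsing 'kabl' greedily, digraphs first:
  'k' -> consonant phoneme (phonemes so far: 1)
  'a' -> vowel phoneme (phonemes so far: 2)
  'b' -> consonant phoneme (phonemes so far: 3)
  'l' -> consonant phoneme (phonemes so far: 4)
Total phonemes: 4

4


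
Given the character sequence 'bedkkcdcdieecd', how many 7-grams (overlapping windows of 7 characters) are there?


String 'bedkkcdcdieecd' has length L = 14.
Number of overlapping n-grams = L - n + 1
Substituting: 14 - 7 + 1 = 8

8


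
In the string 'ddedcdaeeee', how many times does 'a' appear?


Scanning 'ddedcdaeeee' for 'a':
  Position 6: 'a' -> MATCH (count: 1)
Total occurrences of 'a': 1

1


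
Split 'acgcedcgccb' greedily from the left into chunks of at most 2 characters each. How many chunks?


'acgcedcgccb' has 11 characters.
Chunking with max size 2:
  Chunk 1: 'ac' (positions 0-1)
  Chunk 2: 'gc' (positions 2-3)
  Chunk 3: 'ed' (positions 4-5)
  Chunk 4: 'cg' (positions 6-7)
  Chunk 5: 'cc' (positions 8-9)
  Chunk 6: 'b' (positions 10-10)
Total chunks: ceil(11 / 2) = 6

6


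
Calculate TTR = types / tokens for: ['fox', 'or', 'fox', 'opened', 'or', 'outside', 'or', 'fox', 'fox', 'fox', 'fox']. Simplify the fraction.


Tokens: 11
Unique types: ('fox', 'opened', 'or', 'outside') = 4
TTR = 4/11
Already in lowest terms.

4/11


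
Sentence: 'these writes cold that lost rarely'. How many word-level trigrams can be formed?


Word trigrams from [6] words:
  Trigram 1: (these writes cold)
  Trigram 2: (writes cold that)
  Trigram 3: (cold that lost)
  Trigram 4: (that lost rarely)
Total word trigrams: 6 - 2 = 4

4


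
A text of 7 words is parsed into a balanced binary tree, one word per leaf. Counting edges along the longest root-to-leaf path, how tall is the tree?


In a balanced binary tree with n leaves the deepest leaf is ceil(log2(n)) edges below the root.
log2(7) = 2.8074
ceil(2.8074) = 3
height (edges) = 3

3


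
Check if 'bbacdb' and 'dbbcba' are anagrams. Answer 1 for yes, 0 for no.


Sort characters of 'bbacdb': 'abbbcd'
Sort characters of 'dbbcba': 'abbbcd'
Sorted forms match -> they ARE anagrams
Result: 1

1


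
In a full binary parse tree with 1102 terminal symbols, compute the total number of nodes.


Leaf nodes (terminals): 1102
Internal nodes = n - 1 = 1102 - 1 = 1101
Total = leaves + internal = 1102 + 1101 = 2203

2203


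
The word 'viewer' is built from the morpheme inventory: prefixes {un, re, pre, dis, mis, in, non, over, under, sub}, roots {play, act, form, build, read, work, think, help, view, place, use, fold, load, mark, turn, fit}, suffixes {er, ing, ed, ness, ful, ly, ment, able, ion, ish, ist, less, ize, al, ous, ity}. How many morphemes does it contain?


Segmenting 'viewer' against the inventory:
  'view' -> root (morpheme 1)
  'er' -> suffix (morpheme 2)
Total morphemes: 2

2


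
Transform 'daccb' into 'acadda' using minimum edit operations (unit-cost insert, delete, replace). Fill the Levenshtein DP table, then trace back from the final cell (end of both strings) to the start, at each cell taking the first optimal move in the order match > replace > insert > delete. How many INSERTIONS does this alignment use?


Edit distance = 5. Backtracking from cell (5, 6) with preference match > replace > insert > delete,
then listing the resulting alignment 'daccb' -> 'acadda' left to right:
  Step 1: insert 'a' [insertion #1]
  Step 2: replace d->c
  Step 3: keep 'a'
  Step 4: replace c->d
  Step 5: replace c->d
  Step 6: replace b->a
Total insertions: 1

1


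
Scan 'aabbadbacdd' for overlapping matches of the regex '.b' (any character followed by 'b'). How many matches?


Pattern: .b means any character followed by 'b'.
Scanning 'aabbadbacdd' position-by-position:
  Pos 0: window 'aa' -> no
  Pos 1: window 'ab' -> MATCH
  Pos 2: window 'bb' -> MATCH
  Pos 3: window 'ba' -> no
  Pos 4: window 'ad' -> no
  Pos 5: window 'db' -> MATCH
  Pos 6: window 'ba' -> no
  Pos 7: window 'ac' -> no
  Pos 8: window 'cd' -> no
  Pos 9: window 'dd' -> no
  Pos 10: window 'd' -> no
Total matches: 3

3


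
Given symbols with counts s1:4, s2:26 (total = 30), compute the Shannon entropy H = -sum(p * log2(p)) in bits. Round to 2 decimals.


Computing entropy H = -sum(p_i * log2(p_i)):
  s1: p = 4/30 = 0.1333, -p*log2(p) = 0.3876
  s2: p = 26/30 = 0.8667, -p*log2(p) = 0.1789
H = sum of terms = 0.5665
Rounded to 2 decimals: 0.57

0.57


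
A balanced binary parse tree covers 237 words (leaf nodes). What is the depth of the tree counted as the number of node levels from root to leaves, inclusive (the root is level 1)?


In a balanced binary tree with n leaves the deepest leaf is ceil(log2(n)) edges below the root,
so counting node levels inclusive of root and leaves gives ceil(log2(n)) + 1 levels.
log2(237) = 7.8887
ceil(7.8887) = 8
levels = 8 + 1 = 9

9


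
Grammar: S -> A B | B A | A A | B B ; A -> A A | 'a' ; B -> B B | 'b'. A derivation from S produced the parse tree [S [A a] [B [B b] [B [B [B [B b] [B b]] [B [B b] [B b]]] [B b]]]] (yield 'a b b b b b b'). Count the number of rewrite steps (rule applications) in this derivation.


Every bracketed nonterminal node [X ...] in the tree is produced by exactly one rule application.
Reading the tree off as a leftmost derivation:
  Step 1: S  =>  A B   (applied S -> A B)
  Step 2: A B  =>  a B   (applied A -> a)
  Step 3: a B  =>  a B B   (applied B -> B B)
  Step 4: a B B  =>  a b B   (applied B -> b)
  Step 5: a b B  =>  a b B B   (applied B -> B B)
  Step 6: a b B B  =>  a b B B B   (applied B -> B B)
  Step 7: a b B B B  =>  a b B B B B   (applied B -> B B)
  Step 8: a b B B B B  =>  a b b B B B   (applied B -> b)
  Step 9: a b b B B B  =>  a b b b B B   (applied B -> b)
  Step 10: a b b b B B  =>  a b b b B B B   (applied B -> B B)
  Step 11: a b b b B B B  =>  a b b b b B B   (applied B -> b)
  Step 12: a b b b b B B  =>  a b b b b b B   (applied B -> b)
  Step 13: a b b b b b B  =>  a b b b b b b   (applied B -> b)
Final yield: a b b b b b b
Total rewrite steps: 13

13


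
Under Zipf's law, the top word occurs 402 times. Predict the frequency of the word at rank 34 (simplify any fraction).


Zipf's law: freq(rank) = f1 / rank
f1 = 402, rank = 34
freq = 402 / 34
GCD(402, 34) = 2
Simplified: 201/17

201/17


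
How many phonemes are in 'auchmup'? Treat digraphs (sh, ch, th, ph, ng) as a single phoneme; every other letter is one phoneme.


Parsing 'auchmup' greedily, digraphs first:
  'a' -> vowel phoneme (phonemes so far: 1)
  'u' -> vowel phoneme (phonemes so far: 2)
  'ch' -> digraph (1 consonant phoneme) (phonemes so far: 3)
  'm' -> consonant phoneme (phonemes so far: 4)
  'u' -> vowel phoneme (phonemes so far: 5)
  'p' -> consonant phoneme (phonemes so far: 6)
Total phonemes: 6

6


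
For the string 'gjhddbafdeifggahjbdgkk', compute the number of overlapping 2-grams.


String 'gjhddbafdeifggahjbdgkk' has length L = 22.
Number of overlapping n-grams = L - n + 1
Substituting: 22 - 2 + 1 = 21

21


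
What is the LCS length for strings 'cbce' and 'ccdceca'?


DP table for LCS of 'cbce' and 'ccdceca':
       c  c  d  c  e  c  a
    0  0  0  0  0  0  0  0
  c 0  1  1  1  1  1  1  1
  b 0  1  1  1  1  1  1  1
  c 0  1  2  2  2  2  2  2
  e 0  1  2  2  2  3  3  3
LCS: 'cce'
LCS length = 3

3


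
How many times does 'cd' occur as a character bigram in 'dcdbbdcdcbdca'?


Scanning 'dcdbbdcdcbdca' for bigram 'cd':
  Position 0: 'dc' -> no
  Position 1: 'cd' -> MATCH
  Position 2: 'db' -> no
  Position 3: 'bb' -> no
  Position 4: 'bd' -> no
  Position 5: 'dc' -> no
  Position 6: 'cd' -> MATCH
  Position 7: 'dc' -> no
  Position 8: 'cb' -> no
  Position 9: 'bd' -> no
  Position 10: 'dc' -> no
  Position 11: 'ca' -> no
Total matches: 2

2


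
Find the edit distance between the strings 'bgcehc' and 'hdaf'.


Building DP table for s1='bgcehc' (len 6) and s2='hdaf' (len 4):
       h  d  a  f
    0  1  2  3  4
  b 1  1  2  3  4
  g 2  2  2  3  4
  c 3  3  3  3  4
  e 4  4  4  4  4
  h 5  4  5  5  5
  c 6  5  5  6  6
Edit distance = dp[6][4] = 6

6


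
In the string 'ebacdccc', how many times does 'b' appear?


Scanning 'ebacdccc' for 'b':
  Position 1: 'b' -> MATCH (count: 1)
Total occurrences of 'b': 1

1


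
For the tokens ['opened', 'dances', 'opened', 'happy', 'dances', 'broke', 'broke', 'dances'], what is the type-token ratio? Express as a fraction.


Tokens: 8
Unique types: ('broke', 'dances', 'happy', 'opened') = 4
TTR = 4/8
Simplify: divide both by 4 -> 1/2
TTR = 1/2

1/2


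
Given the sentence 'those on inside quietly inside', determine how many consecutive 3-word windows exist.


Word trigrams from [5] words:
  Trigram 1: (those on inside)
  Trigram 2: (on inside quietly)
  Trigram 3: (inside quietly inside)
Total word trigrams: 5 - 2 = 3

3


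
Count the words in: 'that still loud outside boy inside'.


Counting words by splitting on spaces:
  Word 1: 'that'
  Word 2: 'still'
  Word 3: 'loud'
  Word 4: 'outside'
  Word 5: 'boy'
  Word 6: 'inside'
Total words: 6

6


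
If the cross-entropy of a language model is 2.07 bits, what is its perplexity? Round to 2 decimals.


Perplexity formula: PP = 2^H
H = 2.07
PP = 2^2.07
Decompose: 2^2.07 = 2^2 * 2^0.07
2^2 = 4, 2^0.07 ~ 1.0497167
PP ~ 4 * 1.0497167 = 4.1988668
Rounded to 2 decimals: 4.20

4.20


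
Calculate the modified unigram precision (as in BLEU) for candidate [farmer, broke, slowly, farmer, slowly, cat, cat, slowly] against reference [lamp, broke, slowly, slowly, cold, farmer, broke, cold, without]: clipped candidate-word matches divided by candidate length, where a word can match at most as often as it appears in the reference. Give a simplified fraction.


Reference word counts: {'broke': 2, 'cold': 2, 'farmer': 1, 'lamp': 1, 'slowly': 2, 'without': 1}
Checking each candidate word (with clipping):
  'farmer' -> in reference (ref count 1, used 1/1) -> match (matches: 1)
  'broke' -> in reference (ref count 2, used 1/2) -> match (matches: 2)
  'slowly' -> in reference (ref count 2, used 1/2) -> match (matches: 3)
  'farmer' -> ref count 1 already used up (1/1) -> clipped, no match (matches: 3)
  'slowly' -> in reference (ref count 2, used 2/2) -> match (matches: 4)
  'cat' -> not in reference -> no match (matches: 4)
  'cat' -> not in reference -> no match (matches: 4)
  'slowly' -> ref count 2 already used up (2/2) -> clipped, no match (matches: 4)
Clipped matches: 4, Candidate length: 8
Precision = 4/8 = 1/2

1/2


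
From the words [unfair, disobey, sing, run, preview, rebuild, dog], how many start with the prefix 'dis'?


Checking each word for prefix 'dis':
  'unfair' -> no (count: 0)
  'disobey' -> YES, starts with 'dis' (count: 1)
  'sing' -> no (count: 1)
  'run' -> no (count: 1)
  'preview' -> no (count: 1)
  'rebuild' -> no (count: 1)
  'dog' -> no (count: 1)
Total with prefix 'dis': 1

1


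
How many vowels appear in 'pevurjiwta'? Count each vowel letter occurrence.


Scanning each character of 'pevurjiwta':
  Position 1: 'p' -> consonant (running count: 0)
  Position 2: 'e' -> vowel (running count: 1)
  Position 3: 'v' -> consonant (running count: 1)
  Position 4: 'u' -> vowel (running count: 2)
  Position 5: 'r' -> consonant (running count: 2)
  Position 6: 'j' -> consonant (running count: 2)
  Position 7: 'i' -> vowel (running count: 3)
  Position 8: 'w' -> consonant (running count: 3)
  Position 9: 't' -> consonant (running count: 3)
  Position 10: 'a' -> vowel (running count: 4)
Total vowels: 4

4


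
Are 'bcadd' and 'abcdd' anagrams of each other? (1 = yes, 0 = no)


Sort characters of 'bcadd': 'abcdd'
Sort characters of 'abcdd': 'abcdd'
Sorted forms match -> they ARE anagrams
Result: 1

1


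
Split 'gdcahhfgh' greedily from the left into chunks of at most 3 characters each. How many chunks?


'gdcahhfgh' has 9 characters.
Chunking with max size 3:
  Chunk 1: 'gdc' (positions 0-2)
  Chunk 2: 'ahh' (positions 3-5)
  Chunk 3: 'fgh' (positions 6-8)
Total chunks: ceil(9 / 3) = 3

3


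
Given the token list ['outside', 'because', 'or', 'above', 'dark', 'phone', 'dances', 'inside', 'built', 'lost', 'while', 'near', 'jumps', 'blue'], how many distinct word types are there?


Listing all tokens and tracking unique types:
  Token 1: 'outside' -> NEW (unique so far: 1)
  Token 2: 'because' -> NEW (unique so far: 2)
  Token 3: 'or' -> NEW (unique so far: 3)
  Token 4: 'above' -> NEW (unique so far: 4)
  Token 5: 'dark' -> NEW (unique so far: 5)
  Token 6: 'phone' -> NEW (unique so far: 6)
  Token 7: 'dances' -> NEW (unique so far: 7)
  Token 8: 'inside' -> NEW (unique so far: 8)
  Token 9: 'built' -> NEW (unique so far: 9)
  Token 10: 'lost' -> NEW (unique so far: 10)
  Token 11: 'while' -> NEW (unique so far: 11)
  Token 12: 'near' -> NEW (unique so far: 12)
  Token 13: 'jumps' -> NEW (unique so far: 13)
  Token 14: 'blue' -> NEW (unique so far: 14)
Unique types: ('above', 'because', 'blue', 'built', 'dances', 'dark', 'inside', 'jumps', 'lost', 'near', 'or', 'outside', 'phone', 'while')
Vocabulary size: 14

14


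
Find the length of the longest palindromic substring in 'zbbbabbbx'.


Scanning 'zbbbabbbx' for palindromic substrings.
Substring at positions 1-7: 'bbbabbb'.
Check: reverse('bbbabbb') = 'bbbabbb' -> palindrome confirmed.
Neighbouring characters ('z' / 'x') break symmetry, so it cannot extend further.
No longer palindromic substring exists; longest length = 7

7


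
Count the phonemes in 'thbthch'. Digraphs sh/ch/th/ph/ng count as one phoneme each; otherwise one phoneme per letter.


Parsing 'thbthch' greedily, digraphs first:
  'th' -> digraph (1 consonant phoneme) (phonemes so far: 1)
  'b' -> consonant phoneme (phonemes so far: 2)
  'th' -> digraph (1 consonant phoneme) (phonemes so far: 3)
  'ch' -> digraph (1 consonant phoneme) (phonemes so far: 4)
Total phonemes: 4

4


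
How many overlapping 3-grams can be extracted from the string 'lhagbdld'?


String 'lhagbdld' has length L = 8.
Number of overlapping n-grams = L - n + 1
Substituting: 8 - 3 + 1 = 6

6


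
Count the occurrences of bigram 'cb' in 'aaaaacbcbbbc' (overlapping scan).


Scanning 'aaaaacbcbbbc' for bigram 'cb':
  Position 0: 'aa' -> no
  Position 1: 'aa' -> no
  Position 2: 'aa' -> no
  Position 3: 'aa' -> no
  Position 4: 'ac' -> no
  Position 5: 'cb' -> MATCH
  Position 6: 'bc' -> no
  Position 7: 'cb' -> MATCH
  Position 8: 'bb' -> no
  Position 9: 'bb' -> no
  Position 10: 'bc' -> no
Total matches: 2

2


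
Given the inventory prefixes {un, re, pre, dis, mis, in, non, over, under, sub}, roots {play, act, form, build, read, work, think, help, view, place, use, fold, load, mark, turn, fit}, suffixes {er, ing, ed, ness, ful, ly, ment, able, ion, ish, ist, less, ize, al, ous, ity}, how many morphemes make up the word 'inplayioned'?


Segmenting 'inplayioned' against the inventory:
  'in' -> prefix (morpheme 1)
  'play' -> root (morpheme 2)
  'ion' -> suffix (morpheme 3)
  'ed' -> suffix (morpheme 4)
Total morphemes: 4

4


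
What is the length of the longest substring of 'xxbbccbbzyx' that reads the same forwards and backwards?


Scanning 'xxbbccbbzyx' for palindromic substrings.
Substring at positions 2-7: 'bbccbb'.
Check: reverse('bbccbb') = 'bbccbb' -> palindrome confirmed.
Neighbouring characters ('x' / 'z') break symmetry, so it cannot extend further.
No longer palindromic substring exists; longest length = 6

6


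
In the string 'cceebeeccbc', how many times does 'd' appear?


Scanning 'cceebeeccbc' for 'd':
  No matches found.
Total occurrences of 'd': 0

0


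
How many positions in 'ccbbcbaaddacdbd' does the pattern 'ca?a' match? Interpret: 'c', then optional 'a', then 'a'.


Pattern: ca?a means 'c', then optional 'a', then 'a'.
Scanning 'ccbbcbaaddacdbd' position-by-position:
  Pos 0: window 'ccb' -> no
  Pos 1: window 'cbb' -> no
  Pos 2: window 'bbc' -> no
  Pos 3: window 'bcb' -> no
  Pos 4: window 'cba' -> no
  Pos 5: window 'baa' -> no
  Pos 6: window 'aad' -> no
  Pos 7: window 'add' -> no
  Pos 8: window 'dda' -> no
  Pos 9: window 'dac' -> no
  Pos 10: window 'acd' -> no
  Pos 11: window 'cdb' -> no
  Pos 12: window 'dbd' -> no
  Pos 13: window 'bd' -> no
  Pos 14: window 'd' -> no
Total matches: 0

0


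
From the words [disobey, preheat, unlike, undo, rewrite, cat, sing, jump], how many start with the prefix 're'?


Checking each word for prefix 're':
  'disobey' -> no (count: 0)
  'preheat' -> no (count: 0)
  'unlike' -> no (count: 0)
  'undo' -> no (count: 0)
  'rewrite' -> YES, starts with 're' (count: 1)
  'cat' -> no (count: 1)
  'sing' -> no (count: 1)
  'jump' -> no (count: 1)
Total with prefix 're': 1

1


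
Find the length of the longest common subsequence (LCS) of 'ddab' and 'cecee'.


DP table for LCS of 'ddab' and 'cecee':
       c  e  c  e  e
    0  0  0  0  0  0
  d 0  0  0  0  0  0
  d 0  0  0  0  0  0
  a 0  0  0  0  0  0
  b 0  0  0  0  0  0
LCS length = 0

0


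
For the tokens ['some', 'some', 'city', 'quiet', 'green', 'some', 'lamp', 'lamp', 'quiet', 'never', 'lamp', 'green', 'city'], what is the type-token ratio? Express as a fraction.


Tokens: 13
Unique types: ('city', 'green', 'lamp', 'never', 'quiet', 'some') = 6
TTR = 6/13
Already in lowest terms.

6/13


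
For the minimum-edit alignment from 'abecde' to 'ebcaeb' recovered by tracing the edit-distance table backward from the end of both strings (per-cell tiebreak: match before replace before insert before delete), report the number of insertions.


Edit distance = 4. Backtracking from cell (6, 6) with preference match > replace > insert > delete,
then listing the resulting alignment 'abecde' -> 'ebcaeb' left to right:
  Step 1: replace a->e
  Step 2: keep 'b'
  Step 3: delete 'e'
  Step 4: keep 'c'
  Step 5: replace d->a
  Step 6: keep 'e'
  Step 7: insert 'b' [insertion #1]
Total insertions: 1

1


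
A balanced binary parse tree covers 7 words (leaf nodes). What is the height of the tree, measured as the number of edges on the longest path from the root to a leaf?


In a balanced binary tree with n leaves the deepest leaf is ceil(log2(n)) edges below the root.
log2(7) = 2.8074
ceil(2.8074) = 3
height (edges) = 3

3


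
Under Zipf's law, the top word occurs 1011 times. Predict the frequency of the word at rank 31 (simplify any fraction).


Zipf's law: freq(rank) = f1 / rank
f1 = 1011, rank = 31
freq = 1011 / 31
GCD(1011, 31) = 1
Simplified: 1011/31

1011/31


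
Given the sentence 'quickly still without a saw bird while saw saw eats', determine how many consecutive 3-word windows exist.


Word trigrams from [10] words:
  Trigram 1: (quickly still without)
  Trigram 2: (still without a)
  Trigram 3: (without a saw)
  Trigram 4: (a saw bird)
  Trigram 5: (saw bird while)
  Trigram 6: (bird while saw)
  Trigram 7: (while saw saw)
  Trigram 8: (saw saw eats)
Total word trigrams: 10 - 2 = 8

8


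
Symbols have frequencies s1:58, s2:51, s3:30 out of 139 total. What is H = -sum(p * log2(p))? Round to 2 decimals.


Computing entropy H = -sum(p_i * log2(p_i)):
  s1: p = 58/139 = 0.4173, -p*log2(p) = 0.5262
  s2: p = 51/139 = 0.3669, -p*log2(p) = 0.5307
  s3: p = 30/139 = 0.2158, -p*log2(p) = 0.4774
H = sum of terms = 1.5343
Rounded to 2 decimals: 1.53

1.53


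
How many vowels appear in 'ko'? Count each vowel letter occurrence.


Scanning each character of 'ko':
  Position 1: 'k' -> consonant (running count: 0)
  Position 2: 'o' -> vowel (running count: 1)
Total vowels: 1

1


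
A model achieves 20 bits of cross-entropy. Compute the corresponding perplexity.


Perplexity formula: PP = 2^H
H = 20
PP = 2^20
PP = 2^20 = 1048576

1048576


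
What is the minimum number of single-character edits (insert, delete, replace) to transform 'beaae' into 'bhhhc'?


Building DP table for s1='beaae' (len 5) and s2='bhhhc' (len 5):
       b  h  h  h  c
    0  1  2  3  4  5
  b 1  0  1  2  3  4
  e 2  1  1  2  3  4
  a 3  2  2  2  3  4
  a 4  3  3  3  3  4
  e 5  4  4  4  4  4
Edit distance = dp[5][5] = 4

4


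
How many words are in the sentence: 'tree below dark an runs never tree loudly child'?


Counting words by splitting on spaces:
  Word 1: 'tree'
  Word 2: 'below'
  Word 3: 'dark'
  Word 4: 'an'
  Word 5: 'runs'
  Word 6: 'never'
  Word 7: 'tree'
  Word 8: 'loudly'
  Word 9: 'child'
Total words: 9

9


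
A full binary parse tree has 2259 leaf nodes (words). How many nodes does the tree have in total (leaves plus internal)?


Leaf nodes (terminals): 2259
Internal nodes = n - 1 = 2259 - 1 = 2258
Total = leaves + internal = 2259 + 2258 = 4517

4517


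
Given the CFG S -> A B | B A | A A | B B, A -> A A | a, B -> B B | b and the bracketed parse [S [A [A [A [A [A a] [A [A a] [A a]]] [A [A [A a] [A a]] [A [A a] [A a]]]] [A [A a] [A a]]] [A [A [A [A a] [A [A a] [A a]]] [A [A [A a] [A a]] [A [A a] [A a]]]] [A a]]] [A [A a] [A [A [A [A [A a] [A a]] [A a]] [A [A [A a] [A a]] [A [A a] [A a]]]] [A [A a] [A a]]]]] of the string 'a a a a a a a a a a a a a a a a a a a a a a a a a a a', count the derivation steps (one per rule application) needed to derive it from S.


Every bracketed nonterminal node [X ...] in the tree is produced by exactly one rule application.
Reading the tree off as a leftmost derivation:
  Step 1: S  =>  A A   (applied S -> A A)
  Step 2: A A  =>  A A A   (applied A -> A A)
  Step 3: A A A  =>  A A A A   (applied A -> A A)
  Step 4: A A A A  =>  A A A A A   (applied A -> A A)
  Step 5: A A A A A  =>  A A A A A A   (applied A -> A A)
  Step 6: A A A A A A  =>  a A A A A A   (applied A -> a)
  Step 7: a A A A A A  =>  a A A A A A A   (applied A -> A A)
  Step 8: a A A A A A A  =>  a a A A A A A   (applied A -> a)
  Step 9: a a A A A A A  =>  a a a A A A A   (applied A -> a)
  Step 10: a a a A A A A  =>  a a a A A A A A   (applied A -> A A)
  Step 11: a a a A A A A A  =>  a a a A A A A A A   (applied A -> A A)
  Step 12: a a a A A A A A A  =>  a a a a A A A A A   (applied A -> a)
  Step 13: a a a a A A A A A  =>  a a a a a A A A A   (applied A -> a)
  Step 14: a a a a a A A A A  =>  a a a a a A A A A A   (applied A -> A A)
  Step 15: a a a a a A A A A A  =>  a a a a a a A A A A   (applied A -> a)
  Step 16: a a a a a a A A A A  =>  a a a a a a a A A A   (applied A -> a)
  Step 17: a a a a a a a A A A  =>  a a a a a a a A A A A   (applied A -> A A)
  Step 18: a a a a a a a A A A A  =>  a a a a a a a a A A A   (applied A -> a)
  Step 19: a a a a a a a a A A A  =>  a a a a a a a a a A A   (applied A -> a)
  Step 20: a a a a a a a a a A A  =>  a a a a a a a a a A A A   (applied A -> A A)
  Step 21: a a a a a a a a a A A A  =>  a a a a a a a a a A A A A   (applied A -> A A)
  Step 22: a a a a a a a a a A A A A  =>  a a a a a a a a a A A A A A   (applied A -> A A)
  Step 23: a a a a a a a a a A A A A A  =>  a a a a a a a a a a A A A A   (applied A -> a)
  Step 24: a a a a a a a a a a A A A A  =>  a a a a a a a a a a A A A A A   (applied A -> A A)
  Step 25: a a a a a a a a a a A A A A A  =>  a a a a a a a a a a a A A A A   (applied A -> a)
  Step 26: a a a a a a a a a a a A A A A  =>  a a a a a a a a a a a a A A A   (applied A -> a)
  Step 27: a a a a a a a a a a a a A A A  =>  a a a a a a a a a a a a A A A A   (applied A -> A A)
  Step 28: a a a a a a a a a a a a A A A A  =>  a a a a a a a a a a a a A A A A A   (applied A -> A A)
  Step 29: a a a a a a a a a a a a A A A A A  =>  a a a a a a a a a a a a a A A A A   (applied A -> a)
  Step 30: a a a a a a a a a a a a a A A A A  =>  a a a a a a a a a a a a a a A A A   (applied A -> a)
  Step 31: a a a a a a a a a a a a a a A A A  =>  a a a a a a a a a a a a a a A A A A   (applied A -> A A)
  Step 32: a a a a a a a a a a a a a a A A A A  =>  a a a a a a a a a a a a a a a A A A   (applied A -> a)
  Step 33: a a a a a a a a a a a a a a a A A A  =>  a a a a a a a a a a a a a a a a A A   (applied A -> a)
  Step 34: a a a a a a a a a a a a a a a a A A  =>  a a a a a a a a a a a a a a a a a A   (applied A -> a)
  Step 35: a a a a a a a a a a a a a a a a a A  =>  a a a a a a a a a a a a a a a a a A A   (applied A -> A A)
  Step 36: a a a a a a a a a a a a a a a a a A A  =>  a a a a a a a a a a a a a a a a a a A   (applied A -> a)
  Step 37: a a a a a a a a a a a a a a a a a a A  =>  a a a a a a a a a a a a a a a a a a A A   (applied A -> A A)
  Step 38: a a a a a a a a a a a a a a a a a a A A  =>  a a a a a a a a a a a a a a a a a a A A A   (applied A -> A A)
  Step 39: a a a a a a a a a a a a a a a a a a A A A  =>  a a a a a a a a a a a a a a a a a a A A A A   (applied A -> A A)
  Step 40: a a a a a a a a a a a a a a a a a a A A A A  =>  a a a a a a a a a a a a a a a a a a A A A A A   (applied A -> A A)
  Step 41: a a a a a a a a a a a a a a a a a a A A A A A  =>  a a a a a a a a a a a a a a a a a a a A A A A   (applied A -> a)
  Step 42: a a a a a a a a a a a a a a a a a a a A A A A  =>  a a a a a a a a a a a a a a a a a a a a A A A   (applied A -> a)
  Step 43: a a a a a a a a a a a a a a a a a a a a A A A  =>  a a a a a a a a a a a a a a a a a a a a a A A   (applied A -> a)
  Step 44: a a a a a a a a a a a a a a a a a a a a a A A  =>  a a a a a a a a a a a a a a a a a a a a a A A A   (applied A -> A A)
  Step 45: a a a a a a a a a a a a a a a a a a a a a A A A  =>  a a a a a a a a a a a a a a a a a a a a a A A A A   (applied A -> A A)
  Step 46: a a a a a a a a a a a a a a a a a a a a a A A A A  =>  a a a a a a a a a a a a a a a a a a a a a a A A A   (applied A -> a)
  Step 47: a a a a a a a a a a a a a a a a a a a a a a A A A  =>  a a a a a a a a a a a a a a a a a a a a a a a A A   (applied A -> a)
  Step 48: a a a a a a a a a a a a a a a a a a a a a a a A A  =>  a a a a a a a a a a a a a a a a a a a a a a a A A A   (applied A -> A A)
  Step 49: a a a a a a a a a a a a a a a a a a a a a a a A A A  =>  a a a a a a a a a a a a a a a a a a a a a a a a A A   (applied A -> a)
  Step 50: a a a a a a a a a a a a a a a a a a a a a a a a A A  =>  a a a a a a a a a a a a a a a a a a a a a a a a a A   (applied A -> a)
  Step 51: a a a a a a a a a a a a a a a a a a a a a a a a a A  =>  a a a a a a a a a a a a a a a a a a a a a a a a a A A   (applied A -> A A)
  Step 52: a a a a a a a a a a a a a a a a a a a a a a a a a A A  =>  a a a a a a a a a a a a a a a a a a a a a a a a a a A   (applied A -> a)
  Step 53: a a a a a a a a a a a a a a a a a a a a a a a a a a A  =>  a a a a a a a a a a a a a a a a a a a a a a a a a a a   (applied A -> a)
Final yield: a a a a a a a a a a a a a a a a a a a a a a a a a a a
Total rewrite steps: 53

53


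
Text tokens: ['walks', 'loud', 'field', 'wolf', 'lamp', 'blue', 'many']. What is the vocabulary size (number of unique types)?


Listing all tokens and tracking unique types:
  Token 1: 'walks' -> NEW (unique so far: 1)
  Token 2: 'loud' -> NEW (unique so far: 2)
  Token 3: 'field' -> NEW (unique so far: 3)
  Token 4: 'wolf' -> NEW (unique so far: 4)
  Token 5: 'lamp' -> NEW (unique so far: 5)
  Token 6: 'blue' -> NEW (unique so far: 6)
  Token 7: 'many' -> NEW (unique so far: 7)
Unique types: ('blue', 'field', 'lamp', 'loud', 'many', 'walks', 'wolf')
Vocabulary size: 7

7


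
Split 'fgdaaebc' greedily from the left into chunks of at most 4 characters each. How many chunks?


'fgdaaebc' has 8 characters.
Chunking with max size 4:
  Chunk 1: 'fgda' (positions 0-3)
  Chunk 2: 'aebc' (positions 4-7)
Total chunks: ceil(8 / 4) = 2

2


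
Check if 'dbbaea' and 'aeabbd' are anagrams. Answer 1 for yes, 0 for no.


Sort characters of 'dbbaea': 'aabbde'
Sort characters of 'aeabbd': 'aabbde'
Sorted forms match -> they ARE anagrams
Result: 1

1


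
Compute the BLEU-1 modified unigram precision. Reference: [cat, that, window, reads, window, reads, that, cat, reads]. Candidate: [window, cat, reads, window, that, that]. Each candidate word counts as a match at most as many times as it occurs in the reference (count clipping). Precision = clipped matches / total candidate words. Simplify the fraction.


Reference word counts: {'cat': 2, 'reads': 3, 'that': 2, 'window': 2}
Checking each candidate word (with clipping):
  'window' -> in reference (ref count 2, used 1/2) -> match (matches: 1)
  'cat' -> in reference (ref count 2, used 1/2) -> match (matches: 2)
  'reads' -> in reference (ref count 3, used 1/3) -> match (matches: 3)
  'window' -> in reference (ref count 2, used 2/2) -> match (matches: 4)
  'that' -> in reference (ref count 2, used 1/2) -> match (matches: 5)
  'that' -> in reference (ref count 2, used 2/2) -> match (matches: 6)
Clipped matches: 6, Candidate length: 6
Precision = 6/6 = 1

1


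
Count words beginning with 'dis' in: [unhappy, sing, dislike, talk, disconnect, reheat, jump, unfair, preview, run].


Checking each word for prefix 'dis':
  'unhappy' -> no (count: 0)
  'sing' -> no (count: 0)
  'dislike' -> YES, starts with 'dis' (count: 1)
  'talk' -> no (count: 1)
  'disconnect' -> YES, starts with 'dis' (count: 2)
  'reheat' -> no (count: 2)
  'jump' -> no (count: 2)
  'unfair' -> no (count: 2)
  'preview' -> no (count: 2)
  'run' -> no (count: 2)
Total with prefix 'dis': 2

2


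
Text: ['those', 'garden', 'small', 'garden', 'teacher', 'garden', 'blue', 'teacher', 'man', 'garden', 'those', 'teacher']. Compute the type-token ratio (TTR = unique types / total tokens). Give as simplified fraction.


Tokens: 12
Unique types: ('blue', 'garden', 'man', 'small', 'teacher', 'those') = 6
TTR = 6/12
Simplify: divide both by 6 -> 1/2
TTR = 1/2

1/2


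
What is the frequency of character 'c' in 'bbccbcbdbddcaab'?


Scanning 'bbccbcbdbddcaab' for 'c':
  Position 2: 'c' -> MATCH (count: 1)
  Position 3: 'c' -> MATCH (count: 2)
  Position 5: 'c' -> MATCH (count: 3)
  Position 11: 'c' -> MATCH (count: 4)
Total occurrences of 'c': 4

4


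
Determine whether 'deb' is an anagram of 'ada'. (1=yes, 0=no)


Sort characters of 'deb': 'bde'
Sort characters of 'ada': 'aad'
Sorted forms differ -> they are NOT anagrams
Result: 0

0


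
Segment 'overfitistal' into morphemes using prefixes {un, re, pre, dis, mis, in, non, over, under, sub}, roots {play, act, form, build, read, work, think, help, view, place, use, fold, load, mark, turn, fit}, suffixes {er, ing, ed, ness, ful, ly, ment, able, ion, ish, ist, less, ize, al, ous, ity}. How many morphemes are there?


Segmenting 'overfitistal' against the inventory:
  'over' -> prefix (morpheme 1)
  'fit' -> root (morpheme 2)
  'ist' -> suffix (morpheme 3)
  'al' -> suffix (morpheme 4)
Total morphemes: 4

4


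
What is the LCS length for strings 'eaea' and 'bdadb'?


DP table for LCS of 'eaea' and 'bdadb':
       b  d  a  d  b
    0  0  0  0  0  0
  e 0  0  0  0  0  0
  a 0  0  0  1  1  1
  e 0  0  0  1  1  1
  a 0  0  0  1  1  1
LCS: 'a'
LCS length = 1

1


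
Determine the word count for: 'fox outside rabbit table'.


Counting words by splitting on spaces:
  Word 1: 'fox'
  Word 2: 'outside'
  Word 3: 'rabbit'
  Word 4: 'table'
Total words: 4

4


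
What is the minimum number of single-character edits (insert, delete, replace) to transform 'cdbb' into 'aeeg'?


Building DP table for s1='cdbb' (len 4) and s2='aeeg' (len 4):
       a  e  e  g
    0  1  2  3  4
  c 1  1  2  3  4
  d 2  2  2  3  4
  b 3  3  3  3  4
  b 4  4  4  4  4
Edit distance = dp[4][4] = 4

4


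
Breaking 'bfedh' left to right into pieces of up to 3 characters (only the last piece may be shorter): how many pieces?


'bfedh' has 5 characters.
Chunking with max size 3:
  Chunk 1: 'bfe' (positions 0-2)
  Chunk 2: 'dh' (positions 3-4)
Total chunks: ceil(5 / 3) = 2

2


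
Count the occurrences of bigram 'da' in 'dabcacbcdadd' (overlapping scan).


Scanning 'dabcacbcdadd' for bigram 'da':
  Position 0: 'da' -> MATCH
  Position 1: 'ab' -> no
  Position 2: 'bc' -> no
  Position 3: 'ca' -> no
  Position 4: 'ac' -> no
  Position 5: 'cb' -> no
  Position 6: 'bc' -> no
  Position 7: 'cd' -> no
  Position 8: 'da' -> MATCH
  Position 9: 'ad' -> no
  Position 10: 'dd' -> no
Total matches: 2

2


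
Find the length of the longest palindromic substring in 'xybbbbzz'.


Scanning 'xybbbbzz' for palindromic substrings.
Substring at positions 2-5: 'bbbb'.
Check: reverse('bbbb') = 'bbbb' -> palindrome confirmed.
Neighbouring characters ('y' / 'z') break symmetry, so it cannot extend further.
No longer palindromic substring exists; longest length = 4

4


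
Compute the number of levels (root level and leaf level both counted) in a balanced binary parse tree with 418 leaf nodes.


In a balanced binary tree with n leaves the deepest leaf is ceil(log2(n)) edges below the root,
so counting node levels inclusive of root and leaves gives ceil(log2(n)) + 1 levels.
log2(418) = 8.7074
ceil(8.7074) = 9
levels = 9 + 1 = 10

10


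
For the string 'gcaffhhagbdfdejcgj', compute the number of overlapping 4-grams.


String 'gcaffhhagbdfdejcgj' has length L = 18.
Number of overlapping n-grams = L - n + 1
Substituting: 18 - 4 + 1 = 15

15


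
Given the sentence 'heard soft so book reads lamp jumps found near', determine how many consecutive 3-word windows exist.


Word trigrams from [9] words:
  Trigram 1: (heard soft so)
  Trigram 2: (soft so book)
  Trigram 3: (so book reads)
  Trigram 4: (book reads lamp)
  Trigram 5: (reads lamp jumps)
  Trigram 6: (lamp jumps found)
  Trigram 7: (jumps found near)
Total word trigrams: 9 - 2 = 7

7


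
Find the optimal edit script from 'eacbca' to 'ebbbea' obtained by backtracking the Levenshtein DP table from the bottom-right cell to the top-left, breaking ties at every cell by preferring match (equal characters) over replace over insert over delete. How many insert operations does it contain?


Edit distance = 3. Backtracking from cell (6, 6) with preference match > replace > insert > delete,
then listing the resulting alignment 'eacbca' -> 'ebbbea' left to right:
  Step 1: keep 'e'
  Step 2: replace a->b
  Step 3: replace c->b
  Step 4: keep 'b'
  Step 5: replace c->e
  Step 6: keep 'a'
Total insertions: 0

0


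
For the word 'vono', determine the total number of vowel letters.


Scanning each character of 'vono':
  Position 1: 'v' -> consonant (running count: 0)
  Position 2: 'o' -> vowel (running count: 1)
  Position 3: 'n' -> consonant (running count: 1)
  Position 4: 'o' -> vowel (running count: 2)
Total vowels: 2

2


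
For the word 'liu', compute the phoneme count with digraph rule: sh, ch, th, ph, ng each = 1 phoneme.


Parsing 'liu' greedily, digraphs first:
  'l' -> consonant phoneme (phonemes so far: 1)
  'i' -> vowel phoneme (phonemes so far: 2)
  'u' -> vowel phoneme (phonemes so far: 3)
Total phonemes: 3

3


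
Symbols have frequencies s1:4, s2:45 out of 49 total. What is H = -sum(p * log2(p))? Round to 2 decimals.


Computing entropy H = -sum(p_i * log2(p_i)):
  s1: p = 4/49 = 0.0816, -p*log2(p) = 0.2951
  s2: p = 45/49 = 0.9184, -p*log2(p) = 0.1128
H = sum of terms = 0.4079
Rounded to 2 decimals: 0.41

0.41


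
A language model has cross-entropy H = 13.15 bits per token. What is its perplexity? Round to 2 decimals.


Perplexity formula: PP = 2^H
H = 13.15
PP = 2^13.15
Decompose: 2^13.15 = 2^13 * 2^0.15
2^13 = 8192, 2^0.15 ~ 1.1095695
PP ~ 8192 * 1.1095695 = 9089.5933440
Rounded to 2 decimals: 9089.59

9089.59


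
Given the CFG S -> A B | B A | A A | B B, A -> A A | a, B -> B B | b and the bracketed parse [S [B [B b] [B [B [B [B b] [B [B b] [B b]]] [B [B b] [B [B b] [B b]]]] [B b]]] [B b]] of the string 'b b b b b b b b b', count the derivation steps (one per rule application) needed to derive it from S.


Every bracketed nonterminal node [X ...] in the tree is produced by exactly one rule application.
Reading the tree off as a leftmost derivation:
  Step 1: S  =>  B B   (applied S -> B B)
  Step 2: B B  =>  B B B   (applied B -> B B)
  Step 3: B B B  =>  b B B   (applied B -> b)
  Step 4: b B B  =>  b B B B   (applied B -> B B)
  Step 5: b B B B  =>  b B B B B   (applied B -> B B)
  Step 6: b B B B B  =>  b B B B B B   (applied B -> B B)
  Step 7: b B B B B B  =>  b b B B B B   (applied B -> b)
  Step 8: b b B B B B  =>  b b B B B B B   (applied B -> B B)
  Step 9: b b B B B B B  =>  b b b B B B B   (applied B -> b)
  Step 10: b b b B B B B  =>  b b b b B B B   (applied B -> b)
  Step 11: b b b b B B B  =>  b b b b B B B B   (applied B -> B B)
  Step 12: b b b b B B B B  =>  b b b b b B B B   (applied B -> b)
  Step 13: b b b b b B B B  =>  b b b b b B B B B   (applied B -> B B)
  Step 14: b b b b b B B B B  =>  b b b b b b B B B   (applied B -> b)
  Step 15: b b b b b b B B B  =>  b b b b b b b B B   (applied B -> b)
  Step 16: b b b b b b b B B  =>  b b b b b b b b B   (applied B -> b)
  Step 17: b b b b b b b b B  =>  b b b b b b b b b   (applied B -> b)
Final yield: b b b b b b b b b
Total rewrite steps: 17

17


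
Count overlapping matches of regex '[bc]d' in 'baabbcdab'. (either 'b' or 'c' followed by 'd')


Pattern: [bc]d means either 'b' or 'c' followed by 'd'.
Scanning 'baabbcdab' position-by-position:
  Pos 0: window 'ba' -> no
  Pos 1: window 'aa' -> no
  Pos 2: window 'ab' -> no
  Pos 3: window 'bb' -> no
  Pos 4: window 'bc' -> no
  Pos 5: window 'cd' -> MATCH
  Pos 6: window 'da' -> no
  Pos 7: window 'ab' -> no
  Pos 8: window 'b' -> no
Total matches: 1

1


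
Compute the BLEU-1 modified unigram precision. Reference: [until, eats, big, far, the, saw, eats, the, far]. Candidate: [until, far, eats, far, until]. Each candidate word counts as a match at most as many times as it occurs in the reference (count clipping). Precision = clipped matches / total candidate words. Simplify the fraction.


Reference word counts: {'big': 1, 'eats': 2, 'far': 2, 'saw': 1, 'the': 2, 'until': 1}
Checking each candidate word (with clipping):
  'until' -> in reference (ref count 1, used 1/1) -> match (matches: 1)
  'far' -> in reference (ref count 2, used 1/2) -> match (matches: 2)
  'eats' -> in reference (ref count 2, used 1/2) -> match (matches: 3)
  'far' -> in reference (ref count 2, used 2/2) -> match (matches: 4)
  'until' -> ref count 1 already used up (1/1) -> clipped, no match (matches: 4)
Clipped matches: 4, Candidate length: 5
Precision = 4/5

4/5
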